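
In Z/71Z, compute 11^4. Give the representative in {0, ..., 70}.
15

Use repeated squaring. Binary(4) = 100. Walk through the bits of the exponent 4 left-to-right: at each bit after the leading one, square the running value, then multiply by 11 if the bit is 1 (always reducing mod 71):
  bit 1 = 1 (leading): start with 11.
  bit 2 = 0: square 11^2 = 121 ≡ 50 (mod 71).
  bit 3 = 0: square 50^2 = 2500 ≡ 15 (mod 71).
Final value: 11^4 ≡ 15 (mod 71).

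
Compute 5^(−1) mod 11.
Apply the extended Euclidean algorithm to (11, 5), tracking rows (r, s, t) with s·11 + t·5 = r. Each division r_prev = q·r_cur + r_new produces the new row as (previous row) − q·(current row):
  row A: (11, 1, 0)   [1·11 + 0·5 = 11]
  row B: (5, 0, 1)   [0·11 + 1·5 = 5]
  11 = 2·5 + 1   → row C = row A − 2·row B = (1, 1, −2)   [check: 1·11 − 2·5 = 1]
  5 = 5·1 + 0   → remainder 0, stop. gcd = 1 (last nonzero row C).
The gcd is 1, so 5 is invertible mod 11. The last nonzero row gives 1·11 − 2·5 = 1, so t = −2. So 5^(−1) ≡ −2 ≡ 9 (mod 11). Verify: 5 · 9 = 45 ≡ 1 (mod 11). ✓

Final answer: 5^(−1) ≡ 9 (mod 11)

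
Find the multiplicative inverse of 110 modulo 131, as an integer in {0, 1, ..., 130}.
110^(−1) ≡ 106 (mod 131)

Apply the extended Euclidean algorithm to (131, 110), tracking rows (r, s, t) with s·131 + t·110 = r. Each division r_prev = q·r_cur + r_new produces the new row as (previous row) − q·(current row):
  row A: (131, 1, 0)   [1·131 + 0·110 = 131]
  row B: (110, 0, 1)   [0·131 + 1·110 = 110]
  131 = 1·110 + 21   → row C = row A − 1·row B = (21, 1, −1)   [check: 1·131 − 1·110 = 21]
  110 = 5·21 + 5   → row D = row B − 5·row C = (5, −5, 6)   [check: −5·131 + 6·110 = 5]
  21 = 4·5 + 1   → row E = row C − 4·row D = (1, 21, −25)   [check: 21·131 − 25·110 = 1]
  5 = 5·1 + 0   → remainder 0, stop. gcd = 1 (last nonzero row E).
The gcd is 1, so 110 is invertible mod 131. The last nonzero row gives 21·131 − 25·110 = 1, so t = −25. So 110^(−1) ≡ −25 ≡ 106 (mod 131). Verify: 110 · 106 = 11660 ≡ 1 (mod 131). ✓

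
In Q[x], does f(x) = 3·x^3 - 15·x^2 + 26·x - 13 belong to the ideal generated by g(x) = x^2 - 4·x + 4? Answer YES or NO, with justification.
In Q[x] the ideal (g) consists of all multiples of g, so f ∈ (g) iff g | f, i.e. iff the remainder of f on division by g is 0. Divide f by g (g is monic, so eliminate the leading term of the running remainder at each step):
  leading term 3·x^3: subtract (3·x)·g(x) = 3·x^3 - 12·x^2 + 12·x, leaving -3·x^2 + 14·x - 13
  leading term -3·x^2: subtract (-3)·g(x) = -3·x^2 + 12·x - 12, leaving 2·x - 1
The remainder r(x) = 2·x - 1 ≠ 0 (and deg r < deg g), so g ∤ f, i.e. f ∉ (g).

Final answer: NO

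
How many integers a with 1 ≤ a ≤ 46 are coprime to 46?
The number of a ∈ {1, ..., 46} with gcd(a, 46) = 1 is by definition Euler's totient φ(46). φ is multiplicative, with φ(p^e) = p^e − p^(e−1). Factorise 46 = 2 · 23. Then
  φ(46) = (2 − 1) · (23 − 1) = 1 · 22 = 22.
So there are 22 such integers.

Final answer: 22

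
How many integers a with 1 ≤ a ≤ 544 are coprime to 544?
The number of a ∈ {1, ..., 544} with gcd(a, 544) = 1 is by definition Euler's totient φ(544). φ is multiplicative, with φ(p^e) = p^e − p^(e−1). Factorise 544 = 2^5 · 17. Then
  φ(544) = (2^5 − 2^4) · (17 − 1) = 16 · 16 = 256.
So there are 256 such integers.

Final answer: 256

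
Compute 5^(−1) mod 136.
Apply the extended Euclidean algorithm to (136, 5), tracking rows (r, s, t) with s·136 + t·5 = r. Each division r_prev = q·r_cur + r_new produces the new row as (previous row) − q·(current row):
  row A: (136, 1, 0)   [1·136 + 0·5 = 136]
  row B: (5, 0, 1)   [0·136 + 1·5 = 5]
  136 = 27·5 + 1   → row C = row A − 27·row B = (1, 1, −27)   [check: 1·136 − 27·5 = 1]
  5 = 5·1 + 0   → remainder 0, stop. gcd = 1 (last nonzero row C).
The gcd is 1, so 5 is invertible mod 136. The last nonzero row gives 1·136 − 27·5 = 1, so t = −27. So 5^(−1) ≡ −27 ≡ 109 (mod 136). Verify: 5 · 109 = 545 ≡ 1 (mod 136). ✓

Final answer: 5^(−1) ≡ 109 (mod 136)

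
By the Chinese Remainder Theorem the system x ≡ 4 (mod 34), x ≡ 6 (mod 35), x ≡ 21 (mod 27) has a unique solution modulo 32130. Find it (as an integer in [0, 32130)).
x ≡ 2316 (mod 32130); the representative in [0, 32130) is 2316

The moduli 34, 35, 27 are pairwise coprime, so by the CRT there is a unique solution mod 34·35·27 = 32130.
Solve by successive substitution. Start with x ≡ 4 (mod 34).
  Combine with x ≡ 6 (mod 35): write x = 4 + 34·t and require 4 + 34·t ≡ 6 (mod 35), i.e. 34·t ≡ 6 − 4 ≡ 2 (mod 35). Since 34^(−1) ≡ 34 (mod 35), t ≡ 34·2 ≡ 33 (mod 35). So x ≡ 4 + 34·33 = 1126 (mod 1190).
  Combine with x ≡ 21 (mod 27): write x = 1126 + 1190·t and require 1126 + 1190·t ≡ 21 (mod 27), i.e. 1190·t ≡ 21 − 1126 ≡ 2 (mod 27). Since 1190^(−1) ≡ 14 (mod 27) (1190 ≡ 2 (mod 27)), t ≡ 14·2 ≡ 1 (mod 27). So x ≡ 1126 + 1190·1 = 2316 (mod 32130).
Unique solution in [0, 32130): x = 2316.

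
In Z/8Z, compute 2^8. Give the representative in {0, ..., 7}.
Use repeated squaring. Binary(8) = 1000. Walk through the bits of the exponent 8 left-to-right: at each bit after the leading one, square the running value, then multiply by 2 if the bit is 1 (always reducing mod 8):
  bit 1 = 1 (leading): start with 2.
  bit 2 = 0: square 2^2 = 4 (mod 8).
  bit 3 = 0: square 4^2 = 16 ≡ 0 (mod 8).
  bit 4 = 0: square 0^2 = 0 (mod 8).
Final value: 2^8 ≡ 0 (mod 8).

Final answer: 0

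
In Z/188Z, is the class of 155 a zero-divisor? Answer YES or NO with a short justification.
NO

gcd(155, 188) = 1, so 155 is a unit in Z/188Z (it has a multiplicative inverse). A unit cannot be a zero-divisor: if 155·b ≡ 0 then multiplying both sides by 155^(−1) gives b ≡ 0. So 155 is not a zero-divisor.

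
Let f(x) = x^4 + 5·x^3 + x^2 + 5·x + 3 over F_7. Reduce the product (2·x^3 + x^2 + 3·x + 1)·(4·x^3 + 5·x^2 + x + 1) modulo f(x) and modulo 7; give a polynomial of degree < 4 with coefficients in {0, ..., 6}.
Multiply as integer polynomials: a · b = 8·x^6 + 14·x^5 + 19·x^4 + 22·x^3 + 9·x^2 + 4·x + 1. Reducing coefficients mod 7: a · b ≡ x^6 + 5·x^4 + x^3 + 2·x^2 + 4·x + 1. Now divide by f(x) = x^4 + 5·x^3 + x^2 + 5·x + 3 in F_7[x], eliminating the leading term at each step:
  leading term x^6: subtract (x^2)·f(x) = x^6 + 5·x^5 + x^4 + 5·x^3 + 3·x^2, leaving 2·x^5 + 4·x^4 + 3·x^3 + 6·x^2 + 4·x + 1 (coefficients mod 7)
  leading term 2·x^5: subtract (2·x)·f(x) = 2·x^5 + 3·x^4 + 2·x^3 + 3·x^2 + 6·x, leaving x^4 + x^3 + 3·x^2 + 5·x + 1 (coefficients mod 7)
  leading term x^4: subtract (1)·f(x) = x^4 + 5·x^3 + x^2 + 5·x + 3, leaving 3·x^3 + 2·x^2 + 5 (coefficients mod 7)
The degree is now < 4, so this is the remainder. Hence a · b ≡ 3·x^3 + 2·x^2 + 5 in F_7[x]/(f).

Final answer: a · b ≡ 3·x^3 + 2·x^2 + 5 (mod f(x))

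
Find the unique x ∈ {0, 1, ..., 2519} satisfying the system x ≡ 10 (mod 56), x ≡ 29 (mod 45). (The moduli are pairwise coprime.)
x ≡ 794 (mod 2520); the representative in [0, 2520) is 794

The moduli 56, 45 are pairwise coprime, so by the CRT there is a unique solution mod 56·45 = 2520.
Solve by successive substitution. Start with x ≡ 10 (mod 56).
  Combine with x ≡ 29 (mod 45): write x = 10 + 56·t and require 10 + 56·t ≡ 29 (mod 45), i.e. 56·t ≡ 29 − 10 ≡ 19 (mod 45). Since 56^(−1) ≡ 41 (mod 45) (56 ≡ 11 (mod 45)), t ≡ 41·19 ≡ 14 (mod 45). So x ≡ 10 + 56·14 = 794 (mod 2520).
Unique solution in [0, 2520): x = 794.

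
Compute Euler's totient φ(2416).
φ(2416) = 1200

φ is multiplicative, with φ(p^e) = p^e − p^(e−1). Factorise 2416 = 2^4 · 151. Then
  φ(2416) = (2^4 − 2^3) · (151 − 1) = 8 · 150 = 1200.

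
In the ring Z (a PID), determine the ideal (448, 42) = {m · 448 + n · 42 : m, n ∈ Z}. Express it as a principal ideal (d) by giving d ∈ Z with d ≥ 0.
(448, 42) = (14); d = 14

In the PID Z, (a, b) is generated by gcd(a, b). Compute gcd(448, 42) with the extended Euclidean algorithm, tracking rows (r, s, t) with s·448 + t·42 = r:
  row A: (448, 1, 0)   [1·448 + 0·42 = 448]
  row B: (42, 0, 1)   [0·448 + 1·42 = 42]
  448 = 10·42 + 28   → row C = row A − 10·row B = (28, 1, −10)   [check: 1·448 − 10·42 = 28]
  42 = 1·28 + 14   → row D = row B − 1·row C = (14, −1, 11)   [check: −1·448 + 11·42 = 14]
  28 = 2·14 + 0   → remainder 0, stop. gcd = 14 (last nonzero row D).
So gcd(448, 42) = 14, with Bézout identity −1·448 + 11·42 = 14. Containment (⊇): the Bézout identity exhibits 14 as an element of (448, 42), giving (14) ⊆ (448, 42). Containment (⊆): since 14 | 448 and 14 | 42 (448 = 14·32, 42 = 14·3), every Z-linear combination of 448 and 42 is divisible by 14, so (448, 42) ⊆ (14). Therefore (448, 42) = (14), d = 14.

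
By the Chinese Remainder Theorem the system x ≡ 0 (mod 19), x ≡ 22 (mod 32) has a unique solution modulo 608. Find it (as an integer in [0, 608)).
The moduli 19, 32 are pairwise coprime, so by the CRT there is a unique solution mod 19·32 = 608.
Solve by successive substitution. Start with x ≡ 0 (mod 19).
  Combine with x ≡ 22 (mod 32): write x = 19·t and require 19·t ≡ 22 (mod 32). Since 19^(−1) ≡ 27 (mod 32), t ≡ 27·22 ≡ 18 (mod 32). So x ≡ 19·18 = 342 (mod 608).
Unique solution in [0, 608): x = 342.

Final answer: x ≡ 342 (mod 608); the representative in [0, 608) is 342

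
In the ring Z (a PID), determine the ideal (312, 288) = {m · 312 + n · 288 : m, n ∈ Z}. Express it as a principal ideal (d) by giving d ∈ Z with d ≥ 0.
(312, 288) = (24); d = 24

In the PID Z, (a, b) is generated by gcd(a, b). Compute gcd(312, 288) with the extended Euclidean algorithm, tracking rows (r, s, t) with s·312 + t·288 = r:
  row A: (312, 1, 0)   [1·312 + 0·288 = 312]
  row B: (288, 0, 1)   [0·312 + 1·288 = 288]
  312 = 1·288 + 24   → row C = row A − 1·row B = (24, 1, −1)   [check: 1·312 − 1·288 = 24]
  288 = 12·24 + 0   → remainder 0, stop. gcd = 24 (last nonzero row C).
So gcd(312, 288) = 24, with Bézout identity 1·312 − 1·288 = 24. Containment (⊇): the Bézout identity exhibits 24 as an element of (312, 288), giving (24) ⊆ (312, 288). Containment (⊆): since 24 | 312 and 24 | 288 (312 = 24·13, 288 = 24·12), every Z-linear combination of 312 and 288 is divisible by 24, so (312, 288) ⊆ (24). Therefore (312, 288) = (24), d = 24.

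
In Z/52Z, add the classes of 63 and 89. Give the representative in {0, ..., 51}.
Reduce the summands first: 63 ≡ 11, 89 ≡ 37 (mod 52), so 63 + 89 ≡ 11 + 37 (mod 52). 11 + 37 = 48; 48 = 0·52 + 48, so (63 + 89) mod 52 = 48.

Final answer: 48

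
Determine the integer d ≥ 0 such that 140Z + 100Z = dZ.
In the PID Z, (a, b) is generated by gcd(a, b). Compute gcd(140, 100) with the extended Euclidean algorithm, tracking rows (r, s, t) with s·140 + t·100 = r:
  row A: (140, 1, 0)   [1·140 + 0·100 = 140]
  row B: (100, 0, 1)   [0·140 + 1·100 = 100]
  140 = 1·100 + 40   → row C = row A − 1·row B = (40, 1, −1)   [check: 1·140 − 1·100 = 40]
  100 = 2·40 + 20   → row D = row B − 2·row C = (20, −2, 3)   [check: −2·140 + 3·100 = 20]
  40 = 2·20 + 0   → remainder 0, stop. gcd = 20 (last nonzero row D).
So gcd(140, 100) = 20, with Bézout identity −2·140 + 3·100 = 20. Containment (⊇): the Bézout identity exhibits 20 as an element of (140, 100), giving (20) ⊆ (140, 100). Containment (⊆): since 20 | 140 and 20 | 100 (140 = 20·7, 100 = 20·5), every Z-linear combination of 140 and 100 is divisible by 20, so (140, 100) ⊆ (20). Therefore (140, 100) = (20), d = 20.

Final answer: (140, 100) = (20); d = 20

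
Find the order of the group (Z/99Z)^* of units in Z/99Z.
|(Z/99Z)^*| = 60

(Z/99Z)^* consists of the classes a with gcd(a, 99) = 1, so its order is φ(99). φ is multiplicative, with φ(p^e) = p^e − p^(e−1). Factorise 99 = 3^2 · 11. Then
  φ(99) = (3^2 − 3^1) · (11 − 1) = 6 · 10 = 60.
Thus |(Z/99Z)^*| = 60.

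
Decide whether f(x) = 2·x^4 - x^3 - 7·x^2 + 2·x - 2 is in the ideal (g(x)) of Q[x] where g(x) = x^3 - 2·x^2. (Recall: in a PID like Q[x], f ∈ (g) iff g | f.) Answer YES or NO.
NO

In Q[x] the ideal (g) consists of all multiples of g, so f ∈ (g) iff g | f, i.e. iff the remainder of f on division by g is 0. Divide f by g (g is monic, so eliminate the leading term of the running remainder at each step):
  leading term 2·x^4: subtract (2·x)·g(x) = 2·x^4 - 4·x^3, leaving 3·x^3 - 7·x^2 + 2·x - 2
  leading term 3·x^3: subtract (3)·g(x) = 3·x^3 - 6·x^2, leaving -x^2 + 2·x - 2
The remainder r(x) = -x^2 + 2·x - 2 ≠ 0 (and deg r < deg g), so g ∤ f, i.e. f ∉ (g).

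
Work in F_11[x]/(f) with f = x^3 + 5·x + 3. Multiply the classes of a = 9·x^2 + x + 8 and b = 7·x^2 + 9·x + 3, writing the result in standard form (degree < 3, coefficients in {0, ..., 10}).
Multiply as integer polynomials: a · b = 63·x^4 + 88·x^3 + 92·x^2 + 75·x + 24. Reducing coefficients mod 11: a · b ≡ 8·x^4 + 4·x^2 + 9·x + 2. Now divide by f(x) = x^3 + 5·x + 3 in F_11[x], eliminating the leading term at each step:
  leading term 8·x^4: subtract (8·x)·f(x) = 8·x^4 + 7·x^2 + 2·x, leaving 8·x^2 + 7·x + 2 (coefficients mod 11)
The degree is now < 3, so this is the remainder. Hence a · b ≡ 8·x^2 + 7·x + 2 in F_11[x]/(f).

Final answer: a · b ≡ 8·x^2 + 7·x + 2 (mod f(x))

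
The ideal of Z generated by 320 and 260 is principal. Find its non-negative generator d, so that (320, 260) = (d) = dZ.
In the PID Z, (a, b) is generated by gcd(a, b). Compute gcd(320, 260) with the extended Euclidean algorithm, tracking rows (r, s, t) with s·320 + t·260 = r:
  row A: (320, 1, 0)   [1·320 + 0·260 = 320]
  row B: (260, 0, 1)   [0·320 + 1·260 = 260]
  320 = 1·260 + 60   → row C = row A − 1·row B = (60, 1, −1)   [check: 1·320 − 1·260 = 60]
  260 = 4·60 + 20   → row D = row B − 4·row C = (20, −4, 5)   [check: −4·320 + 5·260 = 20]
  60 = 3·20 + 0   → remainder 0, stop. gcd = 20 (last nonzero row D).
So gcd(320, 260) = 20, with Bézout identity −4·320 + 5·260 = 20. Containment (⊇): the Bézout identity exhibits 20 as an element of (320, 260), giving (20) ⊆ (320, 260). Containment (⊆): since 20 | 320 and 20 | 260 (320 = 20·16, 260 = 20·13), every Z-linear combination of 320 and 260 is divisible by 20, so (320, 260) ⊆ (20). Therefore (320, 260) = (20), d = 20.

Final answer: (320, 260) = (20); d = 20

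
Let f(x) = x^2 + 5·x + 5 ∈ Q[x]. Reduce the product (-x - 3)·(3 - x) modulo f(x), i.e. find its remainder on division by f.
First multiply in Q[x] without reducing: a · b = x^2 - 9. Now divide by f(x) = x^2 + 5·x + 5, eliminating the leading term at each step:
  leading term x^2: subtract (1)·f(x) = x^2 + 5·x + 5, leaving -5·x - 14
The degree is now < 2, so this is the remainder. Hence a · b ≡ -5·x - 14 in Q[x]/(f).

Final answer: a · b ≡ -5·x - 14 (mod f(x))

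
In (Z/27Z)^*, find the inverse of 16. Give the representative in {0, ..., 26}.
16^(−1) ≡ 22 (mod 27)

Apply the extended Euclidean algorithm to (27, 16), tracking rows (r, s, t) with s·27 + t·16 = r. Each division r_prev = q·r_cur + r_new produces the new row as (previous row) − q·(current row):
  row A: (27, 1, 0)   [1·27 + 0·16 = 27]
  row B: (16, 0, 1)   [0·27 + 1·16 = 16]
  27 = 1·16 + 11   → row C = row A − 1·row B = (11, 1, −1)   [check: 1·27 − 1·16 = 11]
  16 = 1·11 + 5   → row D = row B − 1·row C = (5, −1, 2)   [check: −1·27 + 2·16 = 5]
  11 = 2·5 + 1   → row E = row C − 2·row D = (1, 3, −5)   [check: 3·27 − 5·16 = 1]
  5 = 5·1 + 0   → remainder 0, stop. gcd = 1 (last nonzero row E).
The gcd is 1, so 16 is invertible mod 27. The last nonzero row gives 3·27 − 5·16 = 1, so t = −5. So 16^(−1) ≡ −5 ≡ 22 (mod 27). Verify: 16 · 22 = 352 ≡ 1 (mod 27). ✓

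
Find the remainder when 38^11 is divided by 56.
Use repeated squaring. Binary(11) = 1011. Walk through the bits of the exponent 11 left-to-right: at each bit after the leading one, square the running value, then multiply by 38 if the bit is 1 (always reducing mod 56):
  bit 1 = 1 (leading): start with 38.
  bit 2 = 0: square 38^2 = 1444 ≡ 44 (mod 56).
  bit 3 = 1: square 44^2 = 1936 ≡ 32; bit is 1, so multiply 32·38 = 1216 ≡ 40 (mod 56).
  bit 4 = 1: square 40^2 = 1600 ≡ 32; bit is 1, so multiply 32·38 = 1216 ≡ 40 (mod 56).
Final value: 38^11 ≡ 40 (mod 56).

Final answer: 40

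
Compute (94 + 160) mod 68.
Reduce the summands first: 94 ≡ 26, 160 ≡ 24 (mod 68), so 94 + 160 ≡ 26 + 24 (mod 68). 26 + 24 = 50; 50 = 0·68 + 50, so (94 + 160) mod 68 = 50.

Final answer: 50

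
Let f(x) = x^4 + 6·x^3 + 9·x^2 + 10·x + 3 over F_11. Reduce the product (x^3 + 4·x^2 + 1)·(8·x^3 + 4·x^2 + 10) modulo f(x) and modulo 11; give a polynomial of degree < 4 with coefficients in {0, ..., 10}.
a · b ≡ 5·x^3 + 7·x^2 + 8·x + 6 (mod f(x))

Multiply as integer polynomials: a · b = 8·x^6 + 36·x^5 + 16·x^4 + 18·x^3 + 44·x^2 + 10. Reducing coefficients mod 11: a · b ≡ 8·x^6 + 3·x^5 + 5·x^4 + 7·x^3 + 10. Now divide by f(x) = x^4 + 6·x^3 + 9·x^2 + 10·x + 3 in F_11[x], eliminating the leading term at each step:
  leading term 8·x^6: subtract (8·x^2)·f(x) = 8·x^6 + 4·x^5 + 6·x^4 + 3·x^3 + 2·x^2, leaving 10·x^5 + 10·x^4 + 4·x^3 + 9·x^2 + 10 (coefficients mod 11)
  leading term 10·x^5: subtract (10·x)·f(x) = 10·x^5 + 5·x^4 + 2·x^3 + x^2 + 8·x, leaving 5·x^4 + 2·x^3 + 8·x^2 + 3·x + 10 (coefficients mod 11)
  leading term 5·x^4: subtract (5)·f(x) = 5·x^4 + 8·x^3 + x^2 + 6·x + 4, leaving 5·x^3 + 7·x^2 + 8·x + 6 (coefficients mod 11)
The degree is now < 4, so this is the remainder. Hence a · b ≡ 5·x^3 + 7·x^2 + 8·x + 6 in F_11[x]/(f).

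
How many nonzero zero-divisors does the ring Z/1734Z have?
Z/1734Z has 1189 nonzero zero-divisors

In Z/1734Z each nonzero element is either a unit (gcd with 1734 is 1) or a zero-divisor (gcd > 1). The number of units is φ(1734): factorise 1734 = 2 · 3 · 17^2, so φ(1734) = (2 − 1) · (3 − 1) · (17^2 − 17^1) = 1 · 2 · 272 = 544. The nonzero elements number 1734 − 1 = 1733. Hence the nonzero zero-divisors number 1733 − 544 = 1189.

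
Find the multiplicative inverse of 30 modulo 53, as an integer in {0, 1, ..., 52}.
Apply the extended Euclidean algorithm to (53, 30), tracking rows (r, s, t) with s·53 + t·30 = r. Each division r_prev = q·r_cur + r_new produces the new row as (previous row) − q·(current row):
  row A: (53, 1, 0)   [1·53 + 0·30 = 53]
  row B: (30, 0, 1)   [0·53 + 1·30 = 30]
  53 = 1·30 + 23   → row C = row A − 1·row B = (23, 1, −1)   [check: 1·53 − 1·30 = 23]
  30 = 1·23 + 7   → row D = row B − 1·row C = (7, −1, 2)   [check: −1·53 + 2·30 = 7]
  23 = 3·7 + 2   → row E = row C − 3·row D = (2, 4, −7)   [check: 4·53 − 7·30 = 2]
  7 = 3·2 + 1   → row F = row D − 3·row E = (1, −13, 23)   [check: −13·53 + 23·30 = 1]
  2 = 2·1 + 0   → remainder 0, stop. gcd = 1 (last nonzero row F).
The gcd is 1, so 30 is invertible mod 53. The last nonzero row gives −13·53 + 23·30 = 1, so t = 23. So 30^(−1) ≡ 23 (mod 53). Verify: 30 · 23 = 690 ≡ 1 (mod 53). ✓

Final answer: 30^(−1) ≡ 23 (mod 53)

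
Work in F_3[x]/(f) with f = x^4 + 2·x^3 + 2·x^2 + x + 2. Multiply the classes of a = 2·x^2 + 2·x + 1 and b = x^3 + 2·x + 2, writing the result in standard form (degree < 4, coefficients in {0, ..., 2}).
a · b ≡ 2·x^3 + x^2 + x (mod f(x))

Multiply as integer polynomials: a · b = 2·x^5 + 2·x^4 + 5·x^3 + 8·x^2 + 6·x + 2. Reducing coefficients mod 3: a · b ≡ 2·x^5 + 2·x^4 + 2·x^3 + 2·x^2 + 2. Now divide by f(x) = x^4 + 2·x^3 + 2·x^2 + x + 2 in F_3[x], eliminating the leading term at each step:
  leading term 2·x^5: subtract (2·x)·f(x) = 2·x^5 + x^4 + x^3 + 2·x^2 + x, leaving x^4 + x^3 + 2·x + 2 (coefficients mod 3)
  leading term x^4: subtract (1)·f(x) = x^4 + 2·x^3 + 2·x^2 + x + 2, leaving 2·x^3 + x^2 + x (coefficients mod 3)
The degree is now < 4, so this is the remainder. Hence a · b ≡ 2·x^3 + x^2 + x in F_3[x]/(f).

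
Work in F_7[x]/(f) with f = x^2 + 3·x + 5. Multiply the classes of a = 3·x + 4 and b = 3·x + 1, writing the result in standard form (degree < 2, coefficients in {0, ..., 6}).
Multiply as integer polynomials: a · b = 9·x^2 + 15·x + 4. Reducing coefficients mod 7: a · b ≡ 2·x^2 + x + 4. Now divide by f(x) = x^2 + 3·x + 5 in F_7[x], eliminating the leading term at each step:
  leading term 2·x^2: subtract (2)·f(x) = 2·x^2 + 6·x + 3, leaving 2·x + 1 (coefficients mod 7)
The degree is now < 2, so this is the remainder. Hence a · b ≡ 2·x + 1 in F_7[x]/(f).

Final answer: a · b ≡ 2·x + 1 (mod f(x))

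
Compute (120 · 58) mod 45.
30

Reduce the factors first: 120 ≡ 30, 58 ≡ 13 (mod 45), so 120 · 58 ≡ 30 · 13 (mod 45). 30 · 13 = 390. Dividing by 45: 390 = 8·45 + 30. So (120 · 58) mod 45 = 30.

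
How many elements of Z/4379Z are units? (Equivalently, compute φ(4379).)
An element a ∈ Z/4379Z is a unit iff gcd(a, 4379) = 1, so the number of units is φ(4379). φ is multiplicative, with φ(p^e) = p^e − p^(e−1). Factorise 4379 = 29 · 151. Then
  φ(4379) = (29 − 1) · (151 − 1) = 28 · 150 = 4200.

Final answer: Z/4379Z has φ(4379) = 4200 units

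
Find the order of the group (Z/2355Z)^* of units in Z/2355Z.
|(Z/2355Z)^*| = 1248

(Z/2355Z)^* consists of the classes a with gcd(a, 2355) = 1, so its order is φ(2355). φ is multiplicative, with φ(p^e) = p^e − p^(e−1). Factorise 2355 = 3 · 5 · 157. Then
  φ(2355) = (3 − 1) · (5 − 1) · (157 − 1) = 2 · 4 · 156 = 1248.
Thus |(Z/2355Z)^*| = 1248.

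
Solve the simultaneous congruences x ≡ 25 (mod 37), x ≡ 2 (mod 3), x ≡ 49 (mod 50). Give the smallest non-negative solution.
x ≡ 1949 (mod 5550); the representative in [0, 5550) is 1949

The moduli 37, 3, 50 are pairwise coprime, so by the CRT there is a unique solution mod 37·3·50 = 5550.
Solve by successive substitution. Start with x ≡ 25 (mod 37).
  Combine with x ≡ 2 (mod 3): write x = 25 + 37·t and require 25 + 37·t ≡ 2 (mod 3), i.e. 37·t ≡ 2 − 25 ≡ 1 (mod 3). Since 37^(−1) ≡ 1 (mod 3) (37 ≡ 1 (mod 3)), t ≡ 1·1 ≡ 1 (mod 3). So x ≡ 25 + 37·1 = 62 (mod 111).
  Combine with x ≡ 49 (mod 50): write x = 62 + 111·t and require 62 + 111·t ≡ 49 (mod 50), i.e. 111·t ≡ 49 − 62 ≡ 37 (mod 50). Since 111^(−1) ≡ 41 (mod 50) (111 ≡ 11 (mod 50)), t ≡ 41·37 ≡ 17 (mod 50). So x ≡ 62 + 111·17 = 1949 (mod 5550).
Unique solution in [0, 5550): x = 1949.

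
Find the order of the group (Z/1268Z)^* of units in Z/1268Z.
|(Z/1268Z)^*| = 632

(Z/1268Z)^* consists of the classes a with gcd(a, 1268) = 1, so its order is φ(1268). φ is multiplicative, with φ(p^e) = p^e − p^(e−1). Factorise 1268 = 2^2 · 317. Then
  φ(1268) = (2^2 − 2^1) · (317 − 1) = 2 · 316 = 632.
Thus |(Z/1268Z)^*| = 632.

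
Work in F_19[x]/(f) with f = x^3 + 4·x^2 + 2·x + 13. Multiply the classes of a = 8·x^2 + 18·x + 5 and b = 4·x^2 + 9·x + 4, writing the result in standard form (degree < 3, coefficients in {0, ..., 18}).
Multiply as integer polynomials: a · b = 32·x^4 + 144·x^3 + 214·x^2 + 117·x + 20. Reducing coefficients mod 19: a · b ≡ 13·x^4 + 11·x^3 + 5·x^2 + 3·x + 1. Now divide by f(x) = x^3 + 4·x^2 + 2·x + 13 in F_19[x], eliminating the leading term at each step:
  leading term 13·x^4: subtract (13·x)·f(x) = 13·x^4 + 14·x^3 + 7·x^2 + 17·x, leaving 16·x^3 + 17·x^2 + 5·x + 1 (coefficients mod 19)
  leading term 16·x^3: subtract (16)·f(x) = 16·x^3 + 7·x^2 + 13·x + 18, leaving 10·x^2 + 11·x + 2 (coefficients mod 19)
The degree is now < 3, so this is the remainder. Hence a · b ≡ 10·x^2 + 11·x + 2 in F_19[x]/(f).

Final answer: a · b ≡ 10·x^2 + 11·x + 2 (mod f(x))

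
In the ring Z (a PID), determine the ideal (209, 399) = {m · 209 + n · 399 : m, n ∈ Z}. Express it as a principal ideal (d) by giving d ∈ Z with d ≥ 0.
(209, 399) = (19); d = 19

In the PID Z, (a, b) is generated by gcd(a, b). Compute gcd(399, 209) with the extended Euclidean algorithm, tracking rows (r, s, t) with s·399 + t·209 = r:
  row A: (399, 1, 0)   [1·399 + 0·209 = 399]
  row B: (209, 0, 1)   [0·399 + 1·209 = 209]
  399 = 1·209 + 190   → row C = row A − 1·row B = (190, 1, −1)   [check: 1·399 − 1·209 = 190]
  209 = 1·190 + 19   → row D = row B − 1·row C = (19, −1, 2)   [check: −1·399 + 2·209 = 19]
  190 = 10·19 + 0   → remainder 0, stop. gcd = 19 (last nonzero row D).
So gcd(209, 399) = 19, with Bézout identity −1·399 + 2·209 = 19. Containment (⊇): the Bézout identity exhibits 19 as an element of (209, 399), giving (19) ⊆ (209, 399). Containment (⊆): since 19 | 209 and 19 | 399 (209 = 19·11, 399 = 19·21), every Z-linear combination of 209 and 399 is divisible by 19, so (209, 399) ⊆ (19). Therefore (209, 399) = (19), d = 19.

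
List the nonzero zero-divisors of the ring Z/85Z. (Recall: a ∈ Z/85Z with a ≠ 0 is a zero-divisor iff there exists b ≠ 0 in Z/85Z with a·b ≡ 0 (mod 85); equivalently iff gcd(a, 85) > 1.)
An element a ∈ Z/85Z (with a ≠ 0) is a zero-divisor iff gcd(a, 85) > 1 (because a is a unit precisely when gcd(a, n) = 1, and in Z/nZ every nonzero, non-unit element is a zero-divisor). Scan a = 1, ..., 84 and keep those with gcd(a, 85) > 1:
  gcd(5, 85) = 5, gcd(10, 85) = 5, gcd(15, 85) = 5, gcd(17, 85) = 17, gcd(20, 85) = 5, gcd(25, 85) = 5, gcd(30, 85) = 5, gcd(34, 85) = 17, gcd(35, 85) = 5, gcd(40, 85) = 5, gcd(45, 85) = 5, gcd(50, 85) = 5, gcd(51, 85) = 17, gcd(55, 85) = 5, gcd(60, 85) = 5, gcd(65, 85) = 5, gcd(68, 85) = 17, gcd(70, 85) = 5, gcd(75, 85) = 5, gcd(80, 85) = 5.
All other a ∈ {1, ..., 84} have gcd(a, 85) = 1 and are units. So the nonzero zero-divisors are exactly the 20 values of a appearing in this scan.

Final answer: nonzero zero-divisors of Z/85Z = {5, 10, 15, 17, 20, 25, 30, 34, 35, 40, 45, 50, 51, 55, 60, 65, 68, 70, 75, 80}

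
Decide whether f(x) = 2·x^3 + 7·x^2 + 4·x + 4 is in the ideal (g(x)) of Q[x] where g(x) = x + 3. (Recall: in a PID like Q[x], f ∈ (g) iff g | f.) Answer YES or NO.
In Q[x] the ideal (g) consists of all multiples of g, so f ∈ (g) iff g | f, i.e. iff the remainder of f on division by g is 0. Divide f by g (g is monic, so eliminate the leading term of the running remainder at each step):
  leading term 2·x^3: subtract (2·x^2)·g(x) = 2·x^3 + 6·x^2, leaving x^2 + 4·x + 4
  leading term x^2: subtract (x)·g(x) = x^2 + 3·x, leaving x + 4
  leading term x: subtract (1)·g(x) = x + 3, leaving 1
The remainder r(x) = 1 ≠ 0 (and deg r < deg g), so g ∤ f, i.e. f ∉ (g).

Final answer: NO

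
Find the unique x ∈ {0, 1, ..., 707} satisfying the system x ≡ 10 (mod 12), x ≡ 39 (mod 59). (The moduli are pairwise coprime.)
x ≡ 334 (mod 708); the representative in [0, 708) is 334

The moduli 12, 59 are pairwise coprime, so by the CRT there is a unique solution mod 12·59 = 708.
Solve by successive substitution. Start with x ≡ 10 (mod 12).
  Combine with x ≡ 39 (mod 59): write x = 10 + 12·t and require 10 + 12·t ≡ 39 (mod 59), i.e. 12·t ≡ 39 − 10 ≡ 29 (mod 59). Since 12^(−1) ≡ 5 (mod 59), t ≡ 5·29 ≡ 27 (mod 59). So x ≡ 10 + 12·27 = 334 (mod 708).
Unique solution in [0, 708): x = 334.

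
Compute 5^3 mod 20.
5

Use repeated squaring. Binary(3) = 11. Walk through the bits of the exponent 3 left-to-right: at each bit after the leading one, square the running value, then multiply by 5 if the bit is 1 (always reducing mod 20):
  bit 1 = 1 (leading): start with 5.
  bit 2 = 1: square 5^2 = 25 ≡ 5; bit is 1, so multiply 5·5 = 25 ≡ 5 (mod 20).
Final value: 5^3 ≡ 5 (mod 20).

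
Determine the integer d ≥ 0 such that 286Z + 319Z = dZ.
In the PID Z, (a, b) is generated by gcd(a, b). Compute gcd(319, 286) with the extended Euclidean algorithm, tracking rows (r, s, t) with s·319 + t·286 = r:
  row A: (319, 1, 0)   [1·319 + 0·286 = 319]
  row B: (286, 0, 1)   [0·319 + 1·286 = 286]
  319 = 1·286 + 33   → row C = row A − 1·row B = (33, 1, −1)   [check: 1·319 − 1·286 = 33]
  286 = 8·33 + 22   → row D = row B − 8·row C = (22, −8, 9)   [check: −8·319 + 9·286 = 22]
  33 = 1·22 + 11   → row E = row C − 1·row D = (11, 9, −10)   [check: 9·319 − 10·286 = 11]
  22 = 2·11 + 0   → remainder 0, stop. gcd = 11 (last nonzero row E).
So gcd(286, 319) = 11, with Bézout identity 9·319 − 10·286 = 11. Containment (⊇): the Bézout identity exhibits 11 as an element of (286, 319), giving (11) ⊆ (286, 319). Containment (⊆): since 11 | 286 and 11 | 319 (286 = 11·26, 319 = 11·29), every Z-linear combination of 286 and 319 is divisible by 11, so (286, 319) ⊆ (11). Therefore (286, 319) = (11), d = 11.

Final answer: (286, 319) = (11); d = 11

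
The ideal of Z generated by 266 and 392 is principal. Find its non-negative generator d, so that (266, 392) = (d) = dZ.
(266, 392) = (14); d = 14

In the PID Z, (a, b) is generated by gcd(a, b). Compute gcd(392, 266) with the extended Euclidean algorithm, tracking rows (r, s, t) with s·392 + t·266 = r:
  row A: (392, 1, 0)   [1·392 + 0·266 = 392]
  row B: (266, 0, 1)   [0·392 + 1·266 = 266]
  392 = 1·266 + 126   → row C = row A − 1·row B = (126, 1, −1)   [check: 1·392 − 1·266 = 126]
  266 = 2·126 + 14   → row D = row B − 2·row C = (14, −2, 3)   [check: −2·392 + 3·266 = 14]
  126 = 9·14 + 0   → remainder 0, stop. gcd = 14 (last nonzero row D).
So gcd(266, 392) = 14, with Bézout identity −2·392 + 3·266 = 14. Containment (⊇): the Bézout identity exhibits 14 as an element of (266, 392), giving (14) ⊆ (266, 392). Containment (⊆): since 14 | 266 and 14 | 392 (266 = 14·19, 392 = 14·28), every Z-linear combination of 266 and 392 is divisible by 14, so (266, 392) ⊆ (14). Therefore (266, 392) = (14), d = 14.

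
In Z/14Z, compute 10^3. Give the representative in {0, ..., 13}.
6

Use repeated squaring. Binary(3) = 11. Walk through the bits of the exponent 3 left-to-right: at each bit after the leading one, square the running value, then multiply by 10 if the bit is 1 (always reducing mod 14):
  bit 1 = 1 (leading): start with 10.
  bit 2 = 1: square 10^2 = 100 ≡ 2; bit is 1, so multiply 2·10 = 20 ≡ 6 (mod 14).
Final value: 10^3 ≡ 6 (mod 14).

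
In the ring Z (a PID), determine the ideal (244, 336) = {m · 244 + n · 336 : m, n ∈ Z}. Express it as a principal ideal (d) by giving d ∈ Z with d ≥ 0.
In the PID Z, (a, b) is generated by gcd(a, b). Compute gcd(336, 244) with the extended Euclidean algorithm, tracking rows (r, s, t) with s·336 + t·244 = r:
  row A: (336, 1, 0)   [1·336 + 0·244 = 336]
  row B: (244, 0, 1)   [0·336 + 1·244 = 244]
  336 = 1·244 + 92   → row C = row A − 1·row B = (92, 1, −1)   [check: 1·336 − 1·244 = 92]
  244 = 2·92 + 60   → row D = row B − 2·row C = (60, −2, 3)   [check: −2·336 + 3·244 = 60]
  92 = 1·60 + 32   → row E = row C − 1·row D = (32, 3, −4)   [check: 3·336 − 4·244 = 32]
  60 = 1·32 + 28   → row F = row D − 1·row E = (28, −5, 7)   [check: −5·336 + 7·244 = 28]
  32 = 1·28 + 4   → row G = row E − 1·row F = (4, 8, −11)   [check: 8·336 − 11·244 = 4]
  28 = 7·4 + 0   → remainder 0, stop. gcd = 4 (last nonzero row G).
So gcd(244, 336) = 4, with Bézout identity 8·336 − 11·244 = 4. Containment (⊇): the Bézout identity exhibits 4 as an element of (244, 336), giving (4) ⊆ (244, 336). Containment (⊆): since 4 | 244 and 4 | 336 (244 = 4·61, 336 = 4·84), every Z-linear combination of 244 and 336 is divisible by 4, so (244, 336) ⊆ (4). Therefore (244, 336) = (4), d = 4.

Final answer: (244, 336) = (4); d = 4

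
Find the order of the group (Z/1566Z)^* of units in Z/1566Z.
|(Z/1566Z)^*| = 504

(Z/1566Z)^* consists of the classes a with gcd(a, 1566) = 1, so its order is φ(1566). φ is multiplicative, with φ(p^e) = p^e − p^(e−1). Factorise 1566 = 2 · 3^3 · 29. Then
  φ(1566) = (2 − 1) · (3^3 − 3^2) · (29 − 1) = 1 · 18 · 28 = 504.
Thus |(Z/1566Z)^*| = 504.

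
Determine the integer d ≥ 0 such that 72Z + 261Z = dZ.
(72, 261) = (9); d = 9

In the PID Z, (a, b) is generated by gcd(a, b). Compute gcd(261, 72) with the extended Euclidean algorithm, tracking rows (r, s, t) with s·261 + t·72 = r:
  row A: (261, 1, 0)   [1·261 + 0·72 = 261]
  row B: (72, 0, 1)   [0·261 + 1·72 = 72]
  261 = 3·72 + 45   → row C = row A − 3·row B = (45, 1, −3)   [check: 1·261 − 3·72 = 45]
  72 = 1·45 + 27   → row D = row B − 1·row C = (27, −1, 4)   [check: −1·261 + 4·72 = 27]
  45 = 1·27 + 18   → row E = row C − 1·row D = (18, 2, −7)   [check: 2·261 − 7·72 = 18]
  27 = 1·18 + 9   → row F = row D − 1·row E = (9, −3, 11)   [check: −3·261 + 11·72 = 9]
  18 = 2·9 + 0   → remainder 0, stop. gcd = 9 (last nonzero row F).
So gcd(72, 261) = 9, with Bézout identity −3·261 + 11·72 = 9. Containment (⊇): the Bézout identity exhibits 9 as an element of (72, 261), giving (9) ⊆ (72, 261). Containment (⊆): since 9 | 72 and 9 | 261 (72 = 9·8, 261 = 9·29), every Z-linear combination of 72 and 261 is divisible by 9, so (72, 261) ⊆ (9). Therefore (72, 261) = (9), d = 9.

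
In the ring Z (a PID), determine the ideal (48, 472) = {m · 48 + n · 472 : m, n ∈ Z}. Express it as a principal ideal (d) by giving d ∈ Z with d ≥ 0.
(48, 472) = (8); d = 8

In the PID Z, (a, b) is generated by gcd(a, b). Compute gcd(472, 48) with the extended Euclidean algorithm, tracking rows (r, s, t) with s·472 + t·48 = r:
  row A: (472, 1, 0)   [1·472 + 0·48 = 472]
  row B: (48, 0, 1)   [0·472 + 1·48 = 48]
  472 = 9·48 + 40   → row C = row A − 9·row B = (40, 1, −9)   [check: 1·472 − 9·48 = 40]
  48 = 1·40 + 8   → row D = row B − 1·row C = (8, −1, 10)   [check: −1·472 + 10·48 = 8]
  40 = 5·8 + 0   → remainder 0, stop. gcd = 8 (last nonzero row D).
So gcd(48, 472) = 8, with Bézout identity −1·472 + 10·48 = 8. Containment (⊇): the Bézout identity exhibits 8 as an element of (48, 472), giving (8) ⊆ (48, 472). Containment (⊆): since 8 | 48 and 8 | 472 (48 = 8·6, 472 = 8·59), every Z-linear combination of 48 and 472 is divisible by 8, so (48, 472) ⊆ (8). Therefore (48, 472) = (8), d = 8.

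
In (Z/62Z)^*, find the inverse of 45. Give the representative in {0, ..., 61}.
45^(−1) ≡ 51 (mod 62)

Apply the extended Euclidean algorithm to (62, 45), tracking rows (r, s, t) with s·62 + t·45 = r. Each division r_prev = q·r_cur + r_new produces the new row as (previous row) − q·(current row):
  row A: (62, 1, 0)   [1·62 + 0·45 = 62]
  row B: (45, 0, 1)   [0·62 + 1·45 = 45]
  62 = 1·45 + 17   → row C = row A − 1·row B = (17, 1, −1)   [check: 1·62 − 1·45 = 17]
  45 = 2·17 + 11   → row D = row B − 2·row C = (11, −2, 3)   [check: −2·62 + 3·45 = 11]
  17 = 1·11 + 6   → row E = row C − 1·row D = (6, 3, −4)   [check: 3·62 − 4·45 = 6]
  11 = 1·6 + 5   → row F = row D − 1·row E = (5, −5, 7)   [check: −5·62 + 7·45 = 5]
  6 = 1·5 + 1   → row G = row E − 1·row F = (1, 8, −11)   [check: 8·62 − 11·45 = 1]
  5 = 5·1 + 0   → remainder 0, stop. gcd = 1 (last nonzero row G).
The gcd is 1, so 45 is invertible mod 62. The last nonzero row gives 8·62 − 11·45 = 1, so t = −11. So 45^(−1) ≡ −11 ≡ 51 (mod 62). Verify: 45 · 51 = 2295 ≡ 1 (mod 62). ✓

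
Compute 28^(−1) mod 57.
28^(−1) ≡ 55 (mod 57)

Apply the extended Euclidean algorithm to (57, 28), tracking rows (r, s, t) with s·57 + t·28 = r. Each division r_prev = q·r_cur + r_new produces the new row as (previous row) − q·(current row):
  row A: (57, 1, 0)   [1·57 + 0·28 = 57]
  row B: (28, 0, 1)   [0·57 + 1·28 = 28]
  57 = 2·28 + 1   → row C = row A − 2·row B = (1, 1, −2)   [check: 1·57 − 2·28 = 1]
  28 = 28·1 + 0   → remainder 0, stop. gcd = 1 (last nonzero row C).
The gcd is 1, so 28 is invertible mod 57. The last nonzero row gives 1·57 − 2·28 = 1, so t = −2. So 28^(−1) ≡ −2 ≡ 55 (mod 57). Verify: 28 · 55 = 1540 ≡ 1 (mod 57). ✓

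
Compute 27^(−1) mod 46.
27^(−1) ≡ 29 (mod 46)

Apply the extended Euclidean algorithm to (46, 27), tracking rows (r, s, t) with s·46 + t·27 = r. Each division r_prev = q·r_cur + r_new produces the new row as (previous row) − q·(current row):
  row A: (46, 1, 0)   [1·46 + 0·27 = 46]
  row B: (27, 0, 1)   [0·46 + 1·27 = 27]
  46 = 1·27 + 19   → row C = row A − 1·row B = (19, 1, −1)   [check: 1·46 − 1·27 = 19]
  27 = 1·19 + 8   → row D = row B − 1·row C = (8, −1, 2)   [check: −1·46 + 2·27 = 8]
  19 = 2·8 + 3   → row E = row C − 2·row D = (3, 3, −5)   [check: 3·46 − 5·27 = 3]
  8 = 2·3 + 2   → row F = row D − 2·row E = (2, −7, 12)   [check: −7·46 + 12·27 = 2]
  3 = 1·2 + 1   → row G = row E − 1·row F = (1, 10, −17)   [check: 10·46 − 17·27 = 1]
  2 = 2·1 + 0   → remainder 0, stop. gcd = 1 (last nonzero row G).
The gcd is 1, so 27 is invertible mod 46. The last nonzero row gives 10·46 − 17·27 = 1, so t = −17. So 27^(−1) ≡ −17 ≡ 29 (mod 46). Verify: 27 · 29 = 783 ≡ 1 (mod 46). ✓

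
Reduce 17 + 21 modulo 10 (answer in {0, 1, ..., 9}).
8

Reduce the summands first: 17 ≡ 7, 21 ≡ 1 (mod 10), so 17 + 21 ≡ 7 + 1 (mod 10). 7 + 1 = 8; 8 = 0·10 + 8, so (17 + 21) mod 10 = 8.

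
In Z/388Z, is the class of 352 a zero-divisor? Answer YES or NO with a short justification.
gcd(352, 388) = 4 > 1, so 352 is not a unit in Z/388Z. In Z/nZ every nonzero non-unit is a zero-divisor: explicitly, take b = 388/gcd = 97 ≠ 0 (mod 388); then 352·97 = 34144 = 88·388, i.e. 352·97 ≡ 0 (mod 388). So 352 is a zero-divisor.

Final answer: YES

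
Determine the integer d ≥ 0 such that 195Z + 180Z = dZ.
(195, 180) = (15); d = 15

In the PID Z, (a, b) is generated by gcd(a, b). Compute gcd(195, 180) with the extended Euclidean algorithm, tracking rows (r, s, t) with s·195 + t·180 = r:
  row A: (195, 1, 0)   [1·195 + 0·180 = 195]
  row B: (180, 0, 1)   [0·195 + 1·180 = 180]
  195 = 1·180 + 15   → row C = row A − 1·row B = (15, 1, −1)   [check: 1·195 − 1·180 = 15]
  180 = 12·15 + 0   → remainder 0, stop. gcd = 15 (last nonzero row C).
So gcd(195, 180) = 15, with Bézout identity 1·195 − 1·180 = 15. Containment (⊇): the Bézout identity exhibits 15 as an element of (195, 180), giving (15) ⊆ (195, 180). Containment (⊆): since 15 | 195 and 15 | 180 (195 = 15·13, 180 = 15·12), every Z-linear combination of 195 and 180 is divisible by 15, so (195, 180) ⊆ (15). Therefore (195, 180) = (15), d = 15.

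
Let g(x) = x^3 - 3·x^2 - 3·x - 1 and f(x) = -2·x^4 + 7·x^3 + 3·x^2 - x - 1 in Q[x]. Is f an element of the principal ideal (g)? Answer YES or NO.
In Q[x] the ideal (g) consists of all multiples of g, so f ∈ (g) iff g | f, i.e. iff the remainder of f on division by g is 0. Divide f by g (g is monic, so eliminate the leading term of the running remainder at each step):
  leading term -2·x^4: subtract (-2·x)·g(x) = -2·x^4 + 6·x^3 + 6·x^2 + 2·x, leaving x^3 - 3·x^2 - 3·x - 1
  leading term x^3: subtract (1)·g(x) = x^3 - 3·x^2 - 3·x - 1, leaving 0
The remainder is 0, so f(x) = g(x) · h(x) with h(x) = 1 - 2·x. Hence g | f, i.e. f ∈ (g).

Final answer: YES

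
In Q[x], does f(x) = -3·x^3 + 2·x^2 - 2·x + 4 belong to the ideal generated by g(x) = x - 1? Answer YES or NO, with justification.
In Q[x] the ideal (g) consists of all multiples of g, so f ∈ (g) iff g | f, i.e. iff the remainder of f on division by g is 0. Divide f by g (g is monic, so eliminate the leading term of the running remainder at each step):
  leading term -3·x^3: subtract (-3·x^2)·g(x) = -3·x^3 + 3·x^2, leaving -x^2 - 2·x + 4
  leading term -x^2: subtract (-x)·g(x) = -x^2 + x, leaving 4 - 3·x
  leading term -3·x: subtract (-3)·g(x) = 3 - 3·x, leaving 1
The remainder r(x) = 1 ≠ 0 (and deg r < deg g), so g ∤ f, i.e. f ∉ (g).

Final answer: NO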